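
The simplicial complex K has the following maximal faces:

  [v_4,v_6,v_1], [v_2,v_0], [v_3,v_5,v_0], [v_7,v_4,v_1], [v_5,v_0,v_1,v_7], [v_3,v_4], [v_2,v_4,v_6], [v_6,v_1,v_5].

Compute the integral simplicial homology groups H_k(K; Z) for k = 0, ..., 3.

Take the total order v_0 < v_1 < v_2 < v_3 < v_4 < v_5 < v_6 < v_7 on the vertex set. Then K (dimension 3) consists of the simplices:

  0-simplices (8): [v_0], [v_1], [v_2], [v_3], [v_4], [v_5], [v_6], [v_7]
  1-simplices (17): (17 of them)
  2-simplices (9): [v_0,v_1,v_5], [v_0,v_1,v_7], [v_0,v_3,v_5], [v_0,v_5,v_7], [v_1,v_4,v_6], [v_1,v_4,v_7], [v_1,v_5,v_6], [v_1,v_5,v_7], [v_2,v_4,v_6]
  3-simplices (1): [v_0,v_1,v_5,v_7]

giving chain groups C_0 ≅ Z^8, C_1 ≅ Z^17, C_2 ≅ Z^9, C_3 ≅ Z^1.

∂_1: C_1 → C_0 maps an edge to its endpoints' difference, ∂[p,q] = q − p.
The 8×17 boundary matrix has rank 7 and Smith normal form diag(1,1,1,1,1,1,1).

Boundary ∂_2: C_2 → C_1 acts by ∂[p,q,r] = [q,r] − [p,r] + [p,q]. For instance
  ∂[v_0,v_3,v_5] = [v_3,v_5] − [v_0,v_5] + [v_0,v_3],
  ∂[v_0,v_5,v_7] = [v_5,v_7] − [v_0,v_7] + [v_0,v_5].
As a 17×9 matrix over Z this has rank 8, with invariant factors (1,1,1,1,1,1,1,1).

Boundary ∂_3: C_3 → C_2 sends each 3-simplex σ to the alternating sum Σ_i (−1)^i (σ with its i-th vertex removed). For instance
  ∂[v_0,v_1,v_5,v_7] = [v_1,v_5,v_7] − [v_0,v_5,v_7] + [v_0,v_1,v_7] − [v_0,v_1,v_5].
The 9×1 boundary matrix has rank 1 and Smith normal form diag(1).

Computing H_k = (kernel of ∂_k) / (image of ∂_{k+1}):

  H_0: rank C_0 − rank ∂_1 = 8 − 7 = 1, and the invariant factors of ∂_1 are all 1, so H_0 = Z.
  H_1: rank ker ∂_1 − rank ∂_2 = (17 − 7) − 8 = 2, and the invariant factors of ∂_2 are all 1, so H_1 = Z^2.
  H_2: rank ker ∂_2 − rank ∂_3 = (9 − 8) − 1 = 0, and the invariant factors of ∂_3 are all 1, so H_2 = 0.
  H_3: rank ker ∂_3 − rank ∂_4 = (1 − 1) − 0 = 0, and there is no ∂_4, so H_3 = 0.

H_0 = Z,  H_1 = Z^2,  H_2 = 0,  H_3 = 0.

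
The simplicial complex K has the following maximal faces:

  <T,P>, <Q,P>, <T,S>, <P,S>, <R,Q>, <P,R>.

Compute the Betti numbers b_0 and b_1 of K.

b_0 = 1, b_1 = 2.

Take the total order P < Q < R < S < T on the vertex set. Then K (dimension 1) consists of the simplices:

  0-simplices (5): P, Q, R, S, T
  1-simplices (6): PQ, PR, PS, PT, QR, ST

so the chain groups are C_0 ≅ Z^5, C_1 ≅ Z^6.

Boundary ∂_1: C_1 → C_0 is given by ∂[p,q] = [q] − [p]. For instance
  ∂PT = T − P.
The 5×6 boundary matrix has rank 4 and Smith normal form diag(1,1,1,1).

Computing H_k = (kernel of ∂_k) / (image of ∂_{k+1}):

  H_0: rank C_0 − rank ∂_1 = 5 − 4 = 1, and the invariant factors of ∂_1 are all 1, so H_0 = Z.
  H_1: rank ker ∂_1 − rank ∂_2 = (6 − 4) − 0 = 2, and there is no ∂_2, so H_1 = Z^2.

Hence the Betti numbers are b_0 = 1, b_1 = 2.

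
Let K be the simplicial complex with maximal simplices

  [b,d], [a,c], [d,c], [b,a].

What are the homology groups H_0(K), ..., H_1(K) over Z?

Fix the vertex order a < b < c < d and write every simplex with vertices in increasing order. Then dim K = 1 and the simplices of K are:

  0-simplices (4): a, b, c, d
  1-simplices (4): ab, ac, bd, cd

giving chain groups C_0 ≅ Z^4, C_1 ≅ Z^4.

∂_1: C_1 → C_0 maps an edge to its endpoints' difference, ∂[p,q] = q − p. For instance
  ∂cd = d − c.
This gives a 4×4 integer matrix of rank 3; reducing to Smith normal form yields diagonal entries (1,1,1).

Reading off H_k = ker ∂_k / im ∂_{k+1}:

  H_0: rank C_0 − rank ∂_1 = 4 − 3 = 1, and the invariant factors of ∂_1 are all 1, so H_0 = Z.
  H_1: rank ker ∂_1 − rank ∂_2 = (4 − 3) − 0 = 1, and there is no ∂_2, so H_1 = Z.

H_0 = Z,  H_1 = Z.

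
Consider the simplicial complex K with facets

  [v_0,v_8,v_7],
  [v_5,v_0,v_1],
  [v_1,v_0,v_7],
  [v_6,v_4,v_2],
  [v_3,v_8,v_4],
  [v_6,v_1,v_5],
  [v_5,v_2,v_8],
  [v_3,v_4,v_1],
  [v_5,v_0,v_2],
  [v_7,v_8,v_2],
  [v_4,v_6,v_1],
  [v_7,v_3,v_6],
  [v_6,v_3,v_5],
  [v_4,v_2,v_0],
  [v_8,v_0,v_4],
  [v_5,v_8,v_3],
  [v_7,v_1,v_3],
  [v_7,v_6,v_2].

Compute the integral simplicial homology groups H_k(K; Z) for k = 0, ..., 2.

Take the total order v_0 < v_1 < v_2 < v_3 < v_4 < v_5 < v_6 < v_7 < v_8 on the vertex set. Then K (dimension 2) consists of the simplices:

  0-simplices (9): [v_0], [v_1], [v_2], [v_3], [v_4], [v_5], [v_6], [v_7], [v_8]
  1-simplices (27): (27 of them)
  2-simplices (18): (18 of them)

Hence C_0 ≅ Z^9, C_1 ≅ Z^27, C_2 ≅ Z^18.

∂_1: C_1 → C_0 is given by ∂[p,q] = [q] − [p]. For instance
  ∂[v_2,v_4] = [v_4] − [v_2].
The 9×27 boundary matrix has rank 8 and Smith normal form diag(1,1,1,1,1,1,1,1).

∂_2: C_2 → C_1 maps a triangle to the signed sum of its edges. For instance
  ∂[v_0,v_7,v_8] = [v_7,v_8] − [v_0,v_8] + [v_0,v_7],
  ∂[v_3,v_6,v_7] = [v_6,v_7] − [v_3,v_7] + [v_3,v_6].
As a 27×18 matrix over Z this has rank 18, with invariant factors (1,1,1,1,1,1,1,1,1,1,1,1,1,1,1,1,1,2).

Now H_k = ker ∂_k / im ∂_{k+1}, so:

  H_0: rank C_0 − rank ∂_1 = 9 − 8 = 1, and the invariant factors of ∂_1 are all 1, so H_0 ≅ Z.
  H_1: rank ker ∂_1 − rank ∂_2 = (27 − 8) − 18 = 1, and ∂_2 has invariant factor 2 > 1, so H_1 ≅ Z ⊕ Z/2Z.
  H_2: rank ker ∂_2 − rank ∂_3 = (18 − 18) − 0 = 0, and there is no ∂_3, so H_2 ≅ 0.

As a check, the Euler characteristic is 9 − 27 + 18 = 0, which agrees with 1 − 1 + 0 = 0.

H_0 ≅ Z,  H_1 ≅ Z ⊕ Z/2Z,  H_2 = 0.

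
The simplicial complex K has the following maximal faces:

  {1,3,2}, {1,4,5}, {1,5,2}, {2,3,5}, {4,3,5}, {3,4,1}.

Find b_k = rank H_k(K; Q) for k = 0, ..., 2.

Take the total order 1 < 2 < 3 < 4 < 5 on the vertex set. Then K (dimension 2) consists of the simplices:

  0-simplices (5): [1], [2], [3], [4], [5]
  1-simplices (9): [1,2], [1,3], [1,4], [1,5], [2,3], [2,5], [3,4], [3,5], [4,5]
  2-simplices (6): [1,2,3], [1,2,5], [1,3,4], [1,4,5], [2,3,5], [3,4,5]

Hence C_0 ≅ Z^5, C_1 ≅ Z^9, C_2 ≅ Z^6.

∂_1: C_1 → C_0 sends each edge [p,q] (with p < q) to q − p. For instance
  ∂[4,5] = [5] − [4].
This gives a 5×9 integer matrix of rank 4; reducing to Smith normal form yields diagonal entries (1,1,1,1).

∂_2: C_2 → C_1 acts by ∂[p,q,r] = [q,r] − [p,r] + [p,q]. For instance
  ∂[1,4,5] = [4,5] − [1,5] + [1,4],
  ∂[3,4,5] = [4,5] − [3,5] + [3,4].
This gives a 9×6 integer matrix of rank 5; reducing to Smith normal form yields diagonal entries (1,1,1,1,1).

Now H_k = ker ∂_k / im ∂_{k+1}, so:

  H_0: rank C_0 − rank ∂_1 = 5 − 4 = 1, and the invariant factors of ∂_1 are all 1, so H_0 = Z.
  H_1: rank ker ∂_1 − rank ∂_2 = (9 − 4) − 5 = 0, and the invariant factors of ∂_2 are all 1, so H_1 = 0.
  H_2: rank ker ∂_2 − rank ∂_3 = (6 − 5) − 0 = 1, and there is no ∂_3, so H_2 = Z.

As a check, the Euler characteristic is 5 − 9 + 6 = 2, which agrees with 1 − 0 + 1 = 2.

Hence the Betti numbers are b_0 = 1, b_1 = 0, b_2 = 1.

b_0 = 1, b_1 = 0, b_2 = 1.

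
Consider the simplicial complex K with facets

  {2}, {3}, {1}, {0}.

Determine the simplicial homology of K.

H_0 = Z^4.

K has 4 vertices.
rank ∂_0 = 0, rank ∂_1 = 0 ⇒ b_0 = 4 − 0 − 0 = 4. So H_0 ≅ Z^4.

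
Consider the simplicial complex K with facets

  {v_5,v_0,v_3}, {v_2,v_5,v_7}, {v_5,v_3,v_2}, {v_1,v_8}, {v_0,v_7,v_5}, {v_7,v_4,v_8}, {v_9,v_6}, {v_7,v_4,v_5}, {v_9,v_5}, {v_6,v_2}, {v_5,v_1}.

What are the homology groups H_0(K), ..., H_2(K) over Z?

H_0 = Z,  H_1 = Z^2,  H_2 = 0.

Take the total order v_0 < v_1 < v_2 < v_3 < v_4 < v_5 < v_6 < v_7 < v_8 < v_9 on the vertex set. Then K (dimension 2) consists of the simplices:

  0-simplices (10): [v_0], [v_1], [v_2], [v_3], [v_4], [v_5], [v_6], [v_7], [v_8], [v_9]
  1-simplices (17): (17 of them)
  2-simplices (6): [v_0,v_3,v_5], [v_0,v_5,v_7], [v_2,v_3,v_5], [v_2,v_5,v_7], [v_4,v_5,v_7], [v_4,v_7,v_8]

Hence C_0 ≅ Z^10, C_1 ≅ Z^17, C_2 ≅ Z^6.

∂_1: C_1 → C_0 is given by ∂[p,q] = [q] − [p].
As a 10×17 matrix over Z this has rank 9, with invariant factors (1,1,1,1,1,1,1,1,1).

Boundary ∂_2: C_2 → C_1 sends each 2-simplex [p,q,r] to [q,r] − [p,r] + [p,q]. For instance
  ∂[v_4,v_5,v_7] = [v_5,v_7] − [v_4,v_7] + [v_4,v_5],
  ∂[v_0,v_3,v_5] = [v_3,v_5] − [v_0,v_5] + [v_0,v_3].
The 17×6 boundary matrix has rank 6 and Smith normal form diag(1,1,1,1,1,1).

From H_k ≅ ker(∂_k) / im(∂_{k+1}) we obtain:

  H_0: rank C_0 − rank ∂_1 = 10 − 9 = 1, and the invariant factors of ∂_1 are all 1, so H_0 ≅ Z.
  H_1: rank ker ∂_1 − rank ∂_2 = (17 − 9) − 6 = 2, and the invariant factors of ∂_2 are all 1, so H_1 ≅ Z^2.
  H_2: rank ker ∂_2 − rank ∂_3 = (6 − 6) − 0 = 0, and there is no ∂_3, so H_2 ≅ 0.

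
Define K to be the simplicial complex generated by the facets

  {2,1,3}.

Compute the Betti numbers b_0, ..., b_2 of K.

b_0 = 1, b_1 = 0, b_2 = 0.

Order the vertices as 1 < 2 < 3. Listing each simplex with vertices in this order, K has dimension 2 with simplices:

  0-simplices (3): [1], [2], [3]
  1-simplices (3): [1,2], [1,3], [2,3]
  2-simplices (1): [1,2,3]

so the chain groups are C_0 ≅ Z^3, C_1 ≅ Z^3, C_2 ≅ Z^1.

The boundary map ∂_1: C_1 → C_0 is given by ∂[p,q] = [q] − [p].
This gives a 3×3 integer matrix of rank 2; reducing to Smith normal form yields diagonal entries (1,1).

The boundary map ∂_2: C_2 → C_1 sends each 2-simplex [p,q,r] to [q,r] − [p,r] + [p,q]. For instance
  ∂[1,2,3] = [2,3] − [1,3] + [1,2].
The resulting 3×1 matrix has rank 1, and its Smith normal form has invariant factors (1).

Computing H_k = (kernel of ∂_k) / (image of ∂_{k+1}):

  H_0: rank C_0 − rank ∂_1 = 3 − 2 = 1, and the invariant factors of ∂_1 are all 1, so H_0 ≅ Z.
  H_1: rank ker ∂_1 − rank ∂_2 = (3 − 2) − 1 = 0, and the invariant factors of ∂_2 are all 1, so H_1 ≅ 0.
  H_2: rank ker ∂_2 − rank ∂_3 = (1 − 1) − 0 = 0, and there is no ∂_3, so H_2 ≅ 0.

As a check, the Euler characteristic is 3 − 3 + 1 = 1, which agrees with 1 − 0 + 0 = 1.

Hence the Betti numbers are b_0 = 1, b_1 = 0, b_2 = 0.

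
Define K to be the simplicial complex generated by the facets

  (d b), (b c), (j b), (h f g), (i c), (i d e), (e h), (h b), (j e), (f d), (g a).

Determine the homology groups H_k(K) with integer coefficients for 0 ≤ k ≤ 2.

We work with the vertex ordering a < b < c < d < e < f < g < h < i < j. The simplices of K, each written with vertices in increasing order, are:

  0-simplices (10): a, b, c, d, e, f, g, h, i, j
  1-simplices (15): ag, bc, bd, bh, bj, ci, de, df, di, eh, ei, ej, fg, fh, gh
  2-simplices (2): dei, fgh

so the chain groups are C_0 ≅ Z^10, C_1 ≅ Z^15, C_2 ≅ Z^2.

∂_1: C_1 → C_0 is given by ∂[p,q] = [q] − [p]. For instance
  ∂fg = g − f.
As a 10×15 matrix over Z this has rank 9, with invariant factors (1,1,1,1,1,1,1,1,1).

∂_2: C_2 → C_1 acts by ∂[p,q,r] = [q,r] − [p,r] + [p,q]. For instance
  ∂fgh = gh − fh + fg,
  ∂dei = ei − di + de.
The resulting 15×2 matrix has rank 2, and its Smith normal form has invariant factors (1,1).

Reading off H_k = ker ∂_k / im ∂_{k+1}:

  H_0: rank C_0 − rank ∂_1 = 10 − 9 = 1, and the invariant factors of ∂_1 are all 1, so H_0 ≅ Z.
  H_1: rank ker ∂_1 − rank ∂_2 = (15 − 9) − 2 = 4, and the invariant factors of ∂_2 are all 1, so H_1 ≅ Z^4.
  H_2: rank ker ∂_2 − rank ∂_3 = (2 − 2) − 0 = 0, and there is no ∂_3, so H_2 ≅ 0.

H_0 = Z,  H_1 = Z^4,  H_2 = 0.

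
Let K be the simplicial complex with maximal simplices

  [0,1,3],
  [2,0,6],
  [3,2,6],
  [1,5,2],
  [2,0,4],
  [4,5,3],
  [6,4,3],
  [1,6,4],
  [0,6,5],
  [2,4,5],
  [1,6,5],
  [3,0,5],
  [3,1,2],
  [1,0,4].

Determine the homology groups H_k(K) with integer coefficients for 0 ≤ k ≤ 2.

H_0 = Z,  H_1 = Z^2,  H_2 = Z.

Order the vertices as 0 < 1 < 2 < 3 < 4 < 5 < 6. Listing each simplex with vertices in this order, K has dimension 2 with simplices:

  0-simplices (7): [0], [1], [2], [3], [4], [5], [6]
  1-simplices (21): [0,1], [0,2], [0,3], [0,4], [0,5], [0,6], [1,2], [1,3], [1,4], [1,5], [1,6], [2,3], [2,4], [2,5], [2,6], [3,4], [3,5], [3,6], [4,5], [4,6], [5,6]
  2-simplices (14): [0,1,3], [0,1,4], [0,2,4], [0,2,6], [0,3,5], [0,5,6], [1,2,3], [1,2,5], [1,4,6], [1,5,6], [2,3,6], [2,4,5], [3,4,5], [3,4,6]

so the chain groups are C_0 ≅ Z^7, C_1 ≅ Z^21, C_2 ≅ Z^14.

∂_1: C_1 → C_0 is given by ∂[p,q] = [q] − [p].
This gives a 7×21 integer matrix of rank 6; reducing to Smith normal form yields diagonal entries (1,1,1,1,1,1).

The boundary map ∂_2: C_2 → C_1 maps a triangle to the signed sum of its edges. For instance
  ∂[0,3,5] = [3,5] − [0,5] + [0,3],
  ∂[0,1,4] = [1,4] − [0,4] + [0,1].
As a 21×14 matrix over Z this has rank 13, with invariant factors (1,1,1,1,1,1,1,1,1,1,1,1,1).

From H_k ≅ ker(∂_k) / im(∂_{k+1}) we obtain:

  H_0: rank C_0 − rank ∂_1 = 7 − 6 = 1, and the invariant factors of ∂_1 are all 1, so H_0 ≅ Z.
  H_1: rank ker ∂_1 − rank ∂_2 = (21 − 6) − 13 = 2, and the invariant factors of ∂_2 are all 1, so H_1 ≅ Z^2.
  H_2: rank ker ∂_2 − rank ∂_3 = (14 − 13) − 0 = 1, and there is no ∂_3, so H_2 ≅ Z.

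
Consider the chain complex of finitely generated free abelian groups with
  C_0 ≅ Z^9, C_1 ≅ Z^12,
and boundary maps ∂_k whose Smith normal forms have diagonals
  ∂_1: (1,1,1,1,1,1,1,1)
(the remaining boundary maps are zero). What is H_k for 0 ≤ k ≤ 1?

H_0 = Z,  H_1 = Z^4.

H_0: b_0 = 9 − 0 − 8 = 1; torsion from ∂_1 factors > 1: none. So H_0 = Z.
H_1: b_1 = 12 − 8 − 0 = 4; torsion from ∂_2 factors > 1: none. So H_1 = Z^4.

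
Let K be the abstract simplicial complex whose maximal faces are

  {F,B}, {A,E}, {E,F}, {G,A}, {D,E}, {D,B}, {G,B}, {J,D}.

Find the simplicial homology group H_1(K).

H_1 ≅ Z^2.

Fix the vertex order A < B < D < E < F < G < J and write every simplex with vertices in increasing order. Then dim K = 1 and the simplices of K are:

  0-simplices (7): A, B, D, E, F, G, J
  1-simplices (8): AE, AG, BD, BF, BG, DE, DJ, EF

so the chain groups are C_0 ≅ Z^7, C_1 ≅ Z^8.

∂_1: C_1 → C_0 sends each edge [p,q] (with p < q) to q − p.
As a 7×8 matrix over Z this has rank 6, with invariant factors (1,1,1,1,1,1).

Computing H_k = (kernel of ∂_k) / (image of ∂_{k+1}):

  H_1: rank ker ∂_1 − rank ∂_2 = (8 − 6) − 0 = 2, and there is no ∂_2, so H_1 ≅ Z^2.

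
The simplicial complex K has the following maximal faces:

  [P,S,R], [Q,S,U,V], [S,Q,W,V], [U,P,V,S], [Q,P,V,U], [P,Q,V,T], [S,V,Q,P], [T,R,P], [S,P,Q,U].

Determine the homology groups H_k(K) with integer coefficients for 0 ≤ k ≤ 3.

H_0 = Z,  H_1 = 0,  H_2 = 0,  H_3 = Z.

Order the vertices as P < Q < R < S < T < U < V < W. Listing each simplex with vertices in this order, K has dimension 3 with simplices:

  0-simplices (8): P, Q, R, S, T, U, V, W
  1-simplices (19): PQ, PR, PS, PT, PU, PV, QS, QT, QU, QV, QW, RS, RT, SU, SV, SW, TV, UV, VW
  2-simplices (18): PQS, PQT, PQU, PQV, PRS, PRT, PSU, PSV, PTV, PUV, QSU, QSV, QSW, QTV, QUV, QVW, SUV, SVW
  3-simplices (7): PQSU, PQSV, PQTV, PQUV, PSUV, QSUV, QSVW

giving chain groups C_0 ≅ Z^8, C_1 ≅ Z^19, C_2 ≅ Z^18, C_3 ≅ Z^7.

∂_1: C_1 → C_0 sends each edge [p,q] (with p < q) to q − p. For instance
  ∂SW = W − S.
The 8×19 boundary matrix has rank 7 and Smith normal form diag(1,1,1,1,1,1,1).

∂_2: C_2 → C_1 sends each 2-simplex [p,q,r] to [q,r] − [p,r] + [p,q]. For instance
  ∂PQS = QS − PS + PQ,
  ∂QTV = TV − QV + QT.
The resulting 19×18 matrix has rank 12, and its Smith normal form has invariant factors (1,1,1,1,1,1,1,1,1,1,1,1).

∂_3: C_3 → C_2 sends each 3-simplex σ to the alternating sum Σ_i (−1)^i (σ with its i-th vertex removed). For instance
  ∂QSUV = SUV − QUV + QSV − QSU,
  ∂PSUV = SUV − PUV + PSV − PSU.
This gives a 18×7 integer matrix of rank 6; reducing to Smith normal form yields diagonal entries (1,1,1,1,1,1).

Now H_k = ker ∂_k / im ∂_{k+1}, so:

  H_0: rank C_0 − rank ∂_1 = 8 − 7 = 1, and the invariant factors of ∂_1 are all 1, so H_0 ≅ Z.
  H_1: rank ker ∂_1 − rank ∂_2 = (19 − 7) − 12 = 0, and the invariant factors of ∂_2 are all 1, so H_1 ≅ 0.
  H_2: rank ker ∂_2 − rank ∂_3 = (18 − 12) − 6 = 0, and the invariant factors of ∂_3 are all 1, so H_2 ≅ 0.
  H_3: rank ker ∂_3 − rank ∂_4 = (7 − 6) − 0 = 1, and there is no ∂_4, so H_3 ≅ Z.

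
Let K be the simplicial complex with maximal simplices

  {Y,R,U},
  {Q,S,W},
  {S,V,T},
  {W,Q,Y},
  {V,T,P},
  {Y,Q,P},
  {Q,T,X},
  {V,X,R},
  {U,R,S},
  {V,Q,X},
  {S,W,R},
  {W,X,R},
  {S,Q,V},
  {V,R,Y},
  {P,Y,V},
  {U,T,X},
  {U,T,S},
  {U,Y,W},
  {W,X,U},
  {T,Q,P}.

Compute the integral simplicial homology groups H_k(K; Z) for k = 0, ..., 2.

H_0 = Z,  H_1 = Z ⊕ Z/2,  H_2 = 0.

Take the total order P < Q < R < S < T < U < V < W < X < Y on the vertex set. Then K (dimension 2) consists of the simplices:

  0-simplices (10): P, Q, R, S, T, U, V, W, X, Y
  1-simplices (30): PQ, PT, PV, PY, QS, QT, QV, QW, QX, QY, RS, RU, RV, RW, RX, RY, ST, SU, SV, SW, TU, TV, TX, UW, UX, UY, VX, VY, WX, WY
  2-simplices (20): PQT, PQY, PTV, PVY, QSV, QSW, QTX, QVX, QWY, RSU, RSW, RUY, RVX, RVY, RWX, STU, STV, TUX, UWX, UWY

Hence C_0 ≅ Z^10, C_1 ≅ Z^30, C_2 ≅ Z^20.

∂_1: C_1 → C_0 maps an edge to its endpoints' difference, ∂[p,q] = q − p. For instance
  ∂VX = X − V.
This gives a 10×30 integer matrix of rank 9; reducing to Smith normal form yields diagonal entries (1,1,1,1,1,1,1,1,1).

∂_2: C_2 → C_1 acts by ∂[p,q,r] = [q,r] − [p,r] + [p,q]. For instance
  ∂QVX = VX − QX + QV,
  ∂RVY = VY − RY + RV.
As a 30×20 matrix over Z this has rank 20, with invariant factors (1,1,1,1,1,1,1,1,1,1,1,1,1,1,1,1,1,1,1,2).

From H_k ≅ ker(∂_k) / im(∂_{k+1}) we obtain:

  H_0: rank C_0 − rank ∂_1 = 10 − 9 = 1, and the invariant factors of ∂_1 are all 1, so H_0 = Z.
  H_1: rank ker ∂_1 − rank ∂_2 = (30 − 9) − 20 = 1, and ∂_2 has invariant factor 2 > 1, so H_1 = Z ⊕ Z/2.
  H_2: rank ker ∂_2 − rank ∂_3 = (20 − 20) − 0 = 0, and there is no ∂_3, so H_2 = 0.

As a check, the Euler characteristic is 10 − 30 + 20 = 0, which agrees with 1 − 1 + 0 = 0.
(K is a triangulation of the Klein bottle.)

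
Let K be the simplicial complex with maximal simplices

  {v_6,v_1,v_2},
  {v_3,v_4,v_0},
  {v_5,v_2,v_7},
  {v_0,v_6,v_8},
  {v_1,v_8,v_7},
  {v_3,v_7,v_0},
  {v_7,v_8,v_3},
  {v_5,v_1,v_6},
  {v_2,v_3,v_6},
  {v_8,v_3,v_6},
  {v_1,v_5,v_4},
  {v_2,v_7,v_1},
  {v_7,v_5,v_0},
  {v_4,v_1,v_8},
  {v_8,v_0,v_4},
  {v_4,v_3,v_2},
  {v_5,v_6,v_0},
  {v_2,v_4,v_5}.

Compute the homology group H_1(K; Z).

K has 9 vertices, 27 edges, 18 triangles.
rank ∂_1 = 8, rank ∂_2 = 18 ⇒ b_1 = 27 − 8 − 18 = 1; ∂_2 has invariant factor(s) [2] giving torsion. So H_1 = Z × Z/2.

H_1 ≅ Z × Z/2.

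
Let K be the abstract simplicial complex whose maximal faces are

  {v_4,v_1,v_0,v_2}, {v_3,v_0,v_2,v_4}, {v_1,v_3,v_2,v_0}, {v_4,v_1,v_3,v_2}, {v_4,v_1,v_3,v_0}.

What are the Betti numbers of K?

Fix the vertex order v_0 < v_1 < v_2 < v_3 < v_4 and write every simplex with vertices in increasing order. Then dim K = 3 and the simplices of K are:

  0-simplices (5): [v_0], [v_1], [v_2], [v_3], [v_4]
  1-simplices (10): [v_0,v_1], [v_0,v_2], [v_0,v_3], [v_0,v_4], [v_1,v_2], [v_1,v_3], [v_1,v_4], [v_2,v_3], [v_2,v_4], [v_3,v_4]
  2-simplices (10): [v_0,v_1,v_2], [v_0,v_1,v_3], [v_0,v_1,v_4], [v_0,v_2,v_3], [v_0,v_2,v_4], [v_0,v_3,v_4], [v_1,v_2,v_3], [v_1,v_2,v_4], [v_1,v_3,v_4], [v_2,v_3,v_4]
  3-simplices (5): [v_0,v_1,v_2,v_3], [v_0,v_1,v_2,v_4], [v_0,v_1,v_3,v_4], [v_0,v_2,v_3,v_4], [v_1,v_2,v_3,v_4]

Hence C_0 ≅ Z^5, C_1 ≅ Z^10, C_2 ≅ Z^10, C_3 ≅ Z^5.

Boundary ∂_1: C_1 → C_0 is given by ∂[p,q] = [q] − [p]. For instance
  ∂[v_2,v_3] = [v_3] − [v_2].
The 5×10 boundary matrix has rank 4 and Smith normal form diag(1,1,1,1).

Boundary ∂_2: C_2 → C_1 sends each 2-simplex [p,q,r] to [q,r] − [p,r] + [p,q]. For instance
  ∂[v_0,v_2,v_3] = [v_2,v_3] − [v_0,v_3] + [v_0,v_2],
  ∂[v_0,v_2,v_4] = [v_2,v_4] − [v_0,v_4] + [v_0,v_2].
This gives a 10×10 integer matrix of rank 6; reducing to Smith normal form yields diagonal entries (1,1,1,1,1,1).

∂_3: C_3 → C_2 sends each 3-simplex σ to the alternating sum Σ_i (−1)^i (σ with its i-th vertex removed). For instance
  ∂[v_1,v_2,v_3,v_4] = [v_2,v_3,v_4] − [v_1,v_3,v_4] + [v_1,v_2,v_4] − [v_1,v_2,v_3],
  ∂[v_0,v_2,v_3,v_4] = [v_2,v_3,v_4] − [v_0,v_3,v_4] + [v_0,v_2,v_4] − [v_0,v_2,v_3].
As a 10×5 matrix over Z this has rank 4, with invariant factors (1,1,1,1).

Now H_k = ker ∂_k / im ∂_{k+1}, so:

  H_0: rank C_0 − rank ∂_1 = 5 − 4 = 1, and the invariant factors of ∂_1 are all 1, so H_0 ≅ Z.
  H_1: rank ker ∂_1 − rank ∂_2 = (10 − 4) − 6 = 0, and the invariant factors of ∂_2 are all 1, so H_1 ≅ 0.
  H_2: rank ker ∂_2 − rank ∂_3 = (10 − 6) − 4 = 0, and the invariant factors of ∂_3 are all 1, so H_2 ≅ 0.
  H_3: rank ker ∂_3 − rank ∂_4 = (5 − 4) − 0 = 1, and there is no ∂_4, so H_3 ≅ Z.

Hence the Betti numbers are b_0 = 1, b_1 = 0, b_2 = 0, b_3 = 1.

b_0 = 1, b_1 = 0, b_2 = 0, b_3 = 1.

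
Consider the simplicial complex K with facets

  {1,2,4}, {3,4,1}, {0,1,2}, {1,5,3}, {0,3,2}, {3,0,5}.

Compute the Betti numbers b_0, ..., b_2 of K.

Fix the vertex order 0 < 1 < 2 < 3 < 4 < 5 and write every simplex with vertices in increasing order. Then dim K = 2 and the simplices of K are:

  0-simplices (6): [0], [1], [2], [3], [4], [5]
  1-simplices (12): [0,1], [0,2], [0,3], [0,5], [1,2], [1,3], [1,4], [1,5], [2,3], [2,4], [3,4], [3,5]
  2-simplices (6): [0,1,2], [0,2,3], [0,3,5], [1,2,4], [1,3,4], [1,3,5]

so the chain groups are C_0 ≅ Z^6, C_1 ≅ Z^12, C_2 ≅ Z^6.

The boundary map ∂_1: C_1 → C_0 sends each edge [p,q] (with p < q) to q − p. For instance
  ∂[3,4] = [4] − [3].
The resulting 6×12 matrix has rank 5, and its Smith normal form has invariant factors (1,1,1,1,1).

Boundary ∂_2: C_2 → C_1 maps a triangle to the signed sum of its edges. For instance
  ∂[1,3,5] = [3,5] − [1,5] + [1,3],
  ∂[0,1,2] = [1,2] − [0,2] + [0,1].
This gives a 12×6 integer matrix of rank 6; reducing to Smith normal form yields diagonal entries (1,1,1,1,1,1).

From H_k ≅ ker(∂_k) / im(∂_{k+1}) we obtain:

  H_0: rank C_0 − rank ∂_1 = 6 − 5 = 1, and the invariant factors of ∂_1 are all 1, so H_0 ≅ Z.
  H_1: rank ker ∂_1 − rank ∂_2 = (12 − 5) − 6 = 1, and the invariant factors of ∂_2 are all 1, so H_1 ≅ Z.
  H_2: rank ker ∂_2 − rank ∂_3 = (6 − 6) − 0 = 0, and there is no ∂_3, so H_2 ≅ 0.

Hence the Betti numbers are b_0 = 1, b_1 = 1, b_2 = 0.

b_0 = 1, b_1 = 1, b_2 = 0.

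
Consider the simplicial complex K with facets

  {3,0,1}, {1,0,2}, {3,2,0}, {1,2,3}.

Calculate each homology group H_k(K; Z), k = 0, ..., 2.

H_0 ≅ Z,  H_1 = 0,  H_2 ≅ Z.

Order the vertices as 0 < 1 < 2 < 3. Listing each simplex with vertices in this order, K has dimension 2 with simplices:

  0-simplices (4): [0], [1], [2], [3]
  1-simplices (6): [0,1], [0,2], [0,3], [1,2], [1,3], [2,3]
  2-simplices (4): [0,1,2], [0,1,3], [0,2,3], [1,2,3]

Hence C_0 ≅ Z^4, C_1 ≅ Z^6, C_2 ≅ Z^4.

The boundary map ∂_1: C_1 → C_0 is given by ∂[p,q] = [q] − [p].
The 4×6 boundary matrix has rank 3 and Smith normal form diag(1,1,1).

Boundary ∂_2: C_2 → C_1 maps a triangle to the signed sum of its edges. For instance
  ∂[0,1,3] = [1,3] − [0,3] + [0,1],
  ∂[0,2,3] = [2,3] − [0,3] + [0,2].
The resulting 6×4 matrix has rank 3, and its Smith normal form has invariant factors (1,1,1).

Computing H_k = (kernel of ∂_k) / (image of ∂_{k+1}):

  H_0: rank C_0 − rank ∂_1 = 4 − 3 = 1, and the invariant factors of ∂_1 are all 1, so H_0 ≅ Z.
  H_1: rank ker ∂_1 − rank ∂_2 = (6 − 3) − 3 = 0, and the invariant factors of ∂_2 are all 1, so H_1 ≅ 0.
  H_2: rank ker ∂_2 − rank ∂_3 = (4 − 3) − 0 = 1, and there is no ∂_3, so H_2 ≅ Z.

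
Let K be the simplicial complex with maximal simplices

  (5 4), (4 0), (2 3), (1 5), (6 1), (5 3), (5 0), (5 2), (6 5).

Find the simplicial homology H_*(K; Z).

H_0 ≅ Z,  H_1 ≅ Z^3.

K has 7 vertices, 9 edges.
rank ∂_0 = 0, rank ∂_1 = 6 ⇒ b_0 = 7 − 0 − 6 = 1; all invariant factors of ∂_1 are 1 so no torsion. So H_0 ≅ Z.
rank ∂_1 = 6, rank ∂_2 = 0 ⇒ b_1 = 9 − 6 − 0 = 3. So H_1 ≅ Z^3.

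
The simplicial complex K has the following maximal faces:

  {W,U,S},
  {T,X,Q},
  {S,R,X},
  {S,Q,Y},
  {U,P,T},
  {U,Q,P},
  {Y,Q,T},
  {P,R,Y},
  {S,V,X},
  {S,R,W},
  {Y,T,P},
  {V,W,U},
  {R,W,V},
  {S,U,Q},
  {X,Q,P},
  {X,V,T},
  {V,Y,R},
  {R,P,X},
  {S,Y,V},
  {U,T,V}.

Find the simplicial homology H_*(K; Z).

H_0 ≅ Z,  H_1 ≅ Z ⊕ Z/2Z,  H_2 = 0.

Take the total order P < Q < R < S < T < U < V < W < X < Y on the vertex set. Then K (dimension 2) consists of the simplices:

  0-simplices (10): P, Q, R, S, T, U, V, W, X, Y
  1-simplices (30): PQ, PR, PT, PU, PX, PY, QS, QT, QU, QX, QY, RS, RV, RW, RX, RY, SU, SV, SW, SX, SY, TU, TV, TX, TY, UV, UW, VW, VX, VY
  2-simplices (20): PQU, PQX, PRX, PRY, PTU, PTY, QSU, QSY, QTX, QTY, RSW, RSX, RVW, RVY, SUW, SVX, SVY, TUV, TVX, UVW

so the chain groups are C_0 ≅ Z^10, C_1 ≅ Z^30, C_2 ≅ Z^20.

∂_1: C_1 → C_0 maps an edge to its endpoints' difference, ∂[p,q] = q − p. For instance
  ∂PY = Y − P.
This gives a 10×30 integer matrix of rank 9; reducing to Smith normal form yields diagonal entries (1,1,1,1,1,1,1,1,1).

The boundary map ∂_2: C_2 → C_1 sends each 2-simplex [p,q,r] to [q,r] − [p,r] + [p,q]. For instance
  ∂PRY = RY − PY + PR,
  ∂UVW = VW − UW + UV.
The 30×20 boundary matrix has rank 20 and Smith normal form diag(1,1,1,1,1,1,1,1,1,1,1,1,1,1,1,1,1,1,1,2).

Computing H_k = (kernel of ∂_k) / (image of ∂_{k+1}):

  H_0: rank C_0 − rank ∂_1 = 10 − 9 = 1, and the invariant factors of ∂_1 are all 1, so H_0 = Z.
  H_1: rank ker ∂_1 − rank ∂_2 = (30 − 9) − 20 = 1, and ∂_2 has invariant factor 2 > 1, so H_1 = Z ⊕ Z/2Z.
  H_2: rank ker ∂_2 − rank ∂_3 = (20 − 20) − 0 = 0, and there is no ∂_3, so H_2 = 0.

As a check, the Euler characteristic is 10 − 30 + 20 = 0, which agrees with 1 − 1 + 0 = 0.
(K is a triangulation of the Klein bottle.)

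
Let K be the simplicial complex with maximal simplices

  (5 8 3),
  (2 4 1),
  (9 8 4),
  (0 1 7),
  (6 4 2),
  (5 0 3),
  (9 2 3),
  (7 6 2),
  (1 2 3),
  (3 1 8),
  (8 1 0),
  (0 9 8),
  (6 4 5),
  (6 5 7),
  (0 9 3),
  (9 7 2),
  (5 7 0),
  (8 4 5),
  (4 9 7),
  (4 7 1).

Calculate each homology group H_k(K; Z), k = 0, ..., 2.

H_0 = Z,  H_1 = Z × Z/2,  H_2 = 0.

Order the vertices as 0 < 1 < 2 < 3 < 4 < 5 < 6 < 7 < 8 < 9. Listing each simplex with vertices in this order, K has dimension 2 with simplices:

  0-simplices (10): [0], [1], [2], [3], [4], [5], [6], [7], [8], [9]
  1-simplices (30): (30 of them)
  2-simplices (20): (20 of them)

giving chain groups C_0 ≅ Z^10, C_1 ≅ Z^30, C_2 ≅ Z^20.

∂_1: C_1 → C_0 is given by ∂[p,q] = [q] − [p]. For instance
  ∂[6,7] = [7] − [6].
The resulting 10×30 matrix has rank 9, and its Smith normal form has invariant factors (1,1,1,1,1,1,1,1,1).

The boundary map ∂_2: C_2 → C_1 sends each 2-simplex [p,q,r] to [q,r] − [p,r] + [p,q]. For instance
  ∂[1,2,4] = [2,4] − [1,4] + [1,2],
  ∂[0,1,8] = [1,8] − [0,8] + [0,1].
This gives a 30×20 integer matrix of rank 20; reducing to Smith normal form yields diagonal entries (1,1,1,1,1,1,1,1,1,1,1,1,1,1,1,1,1,1,1,2).

Computing H_k = (kernel of ∂_k) / (image of ∂_{k+1}):

  H_0: rank C_0 − rank ∂_1 = 10 − 9 = 1, and the invariant factors of ∂_1 are all 1, so H_0 ≅ Z.
  H_1: rank ker ∂_1 − rank ∂_2 = (30 − 9) − 20 = 1, and ∂_2 has invariant factor 2 > 1, so H_1 ≅ Z × Z/2.
  H_2: rank ker ∂_2 − rank ∂_3 = (20 − 20) − 0 = 0, and there is no ∂_3, so H_2 ≅ 0.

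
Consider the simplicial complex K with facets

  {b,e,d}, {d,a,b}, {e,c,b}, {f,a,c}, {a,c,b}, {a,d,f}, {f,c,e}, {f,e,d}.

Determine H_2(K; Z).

Fix the vertex order a < b < c < d < e < f and write every simplex with vertices in increasing order. Then dim K = 2 and the simplices of K are:

  0-simplices (6): a, b, c, d, e, f
  1-simplices (12): ab, ac, ad, af, bc, bd, be, ce, cf, de, df, ef
  2-simplices (8): abc, abd, acf, adf, bce, bde, cef, def

giving chain groups C_0 ≅ Z^6, C_1 ≅ Z^12, C_2 ≅ Z^8.

Boundary ∂_1: C_1 → C_0 is given by ∂[p,q] = [q] − [p]. For instance
  ∂de = e − d.
This gives a 6×12 integer matrix of rank 5; reducing to Smith normal form yields diagonal entries (1,1,1,1,1).

Boundary ∂_2: C_2 → C_1 acts by ∂[p,q,r] = [q,r] − [p,r] + [p,q]. For instance
  ∂def = ef − df + de,
  ∂bce = ce − be + bc.
The 12×8 boundary matrix has rank 7 and Smith normal form diag(1,1,1,1,1,1,1).

Computing H_k = (kernel of ∂_k) / (image of ∂_{k+1}):

  H_2: rank ker ∂_2 − rank ∂_3 = (8 − 7) − 0 = 1, and there is no ∂_3, so H_2 = Z.

(K is a triangulation of the 2-sphere S^2.)

H_2 ≅ Z.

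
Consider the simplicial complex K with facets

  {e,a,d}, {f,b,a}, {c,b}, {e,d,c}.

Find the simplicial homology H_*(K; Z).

Order the vertices as a < b < c < d < e < f. Listing each simplex with vertices in this order, K has dimension 2 with simplices:

  0-simplices (6): a, b, c, d, e, f
  1-simplices (9): ab, ad, ae, af, bc, bf, cd, ce, de
  2-simplices (3): abf, ade, cde

so the chain groups are C_0 ≅ Z^6, C_1 ≅ Z^9, C_2 ≅ Z^3.

The boundary map ∂_1: C_1 → C_0 maps an edge to its endpoints' difference, ∂[p,q] = q − p. For instance
  ∂bc = c − b.
The 6×9 boundary matrix has rank 5 and Smith normal form diag(1,1,1,1,1).

Boundary ∂_2: C_2 → C_1 sends each 2-simplex [p,q,r] to [q,r] − [p,r] + [p,q]. For instance
  ∂cde = de − ce + cd,
  ∂abf = bf − af + ab.
As a 9×3 matrix over Z this has rank 3, with invariant factors (1,1,1).

Computing H_k = (kernel of ∂_k) / (image of ∂_{k+1}):

  H_0: rank C_0 − rank ∂_1 = 6 − 5 = 1, and the invariant factors of ∂_1 are all 1, so H_0 ≅ Z.
  H_1: rank ker ∂_1 − rank ∂_2 = (9 − 5) − 3 = 1, and the invariant factors of ∂_2 are all 1, so H_1 ≅ Z.
  H_2: rank ker ∂_2 − rank ∂_3 = (3 − 3) − 0 = 0, and there is no ∂_3, so H_2 ≅ 0.

H_0 ≅ Z,  H_1 ≅ Z,  H_2 = 0.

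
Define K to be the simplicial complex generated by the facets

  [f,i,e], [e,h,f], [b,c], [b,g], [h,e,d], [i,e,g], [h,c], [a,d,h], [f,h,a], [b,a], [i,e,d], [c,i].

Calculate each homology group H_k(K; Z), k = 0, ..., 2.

H_0 = Z,  H_1 = Z^3,  H_2 = 0.

Fix the vertex order a < b < c < d < e < f < g < h < i and write every simplex with vertices in increasing order. Then dim K = 2 and the simplices of K are:

  0-simplices (9): a, b, c, d, e, f, g, h, i
  1-simplices (18): ab, ad, af, ah, bc, bg, ch, ci, de, dh, di, ef, eg, eh, ei, fh, fi, gi
  2-simplices (7): adh, afh, deh, dei, efh, efi, egi

so the chain groups are C_0 ≅ Z^9, C_1 ≅ Z^18, C_2 ≅ Z^7.

Boundary ∂_1: C_1 → C_0 is given by ∂[p,q] = [q] − [p]. For instance
  ∂ab = b − a.
The 9×18 boundary matrix has rank 8 and Smith normal form diag(1,1,1,1,1,1,1,1).

∂_2: C_2 → C_1 acts by ∂[p,q,r] = [q,r] − [p,r] + [p,q]. For instance
  ∂afh = fh − ah + af,
  ∂adh = dh − ah + ad.
The 18×7 boundary matrix has rank 7 and Smith normal form diag(1,1,1,1,1,1,1).

From H_k ≅ ker(∂_k) / im(∂_{k+1}) we obtain:

  H_0: rank C_0 − rank ∂_1 = 9 − 8 = 1, and the invariant factors of ∂_1 are all 1, so H_0 = Z.
  H_1: rank ker ∂_1 − rank ∂_2 = (18 − 8) − 7 = 3, and the invariant factors of ∂_2 are all 1, so H_1 = Z^3.
  H_2: rank ker ∂_2 − rank ∂_3 = (7 − 7) − 0 = 0, and there is no ∂_3, so H_2 = 0.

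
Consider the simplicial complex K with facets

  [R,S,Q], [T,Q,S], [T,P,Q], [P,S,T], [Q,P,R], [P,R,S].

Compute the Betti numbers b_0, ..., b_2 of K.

We work with the vertex ordering P < Q < R < S < T. The simplices of K, each written with vertices in increasing order, are:

  0-simplices (5): P, Q, R, S, T
  1-simplices (9): PQ, PR, PS, PT, QR, QS, QT, RS, ST
  2-simplices (6): PQR, PQT, PRS, PST, QRS, QST

giving chain groups C_0 ≅ Z^5, C_1 ≅ Z^9, C_2 ≅ Z^6.

The boundary map ∂_1: C_1 → C_0 maps an edge to its endpoints' difference, ∂[p,q] = q − p.
The resulting 5×9 matrix has rank 4, and its Smith normal form has invariant factors (1,1,1,1).

Boundary ∂_2: C_2 → C_1 acts by ∂[p,q,r] = [q,r] − [p,r] + [p,q]. For instance
  ∂PST = ST − PT + PS,
  ∂QRS = RS − QS + QR.
As a 9×6 matrix over Z this has rank 5, with invariant factors (1,1,1,1,1).

Computing H_k = (kernel of ∂_k) / (image of ∂_{k+1}):

  H_0: rank C_0 − rank ∂_1 = 5 − 4 = 1, and the invariant factors of ∂_1 are all 1, so H_0 = Z.
  H_1: rank ker ∂_1 − rank ∂_2 = (9 − 4) − 5 = 0, and the invariant factors of ∂_2 are all 1, so H_1 = 0.
  H_2: rank ker ∂_2 − rank ∂_3 = (6 − 5) − 0 = 1, and there is no ∂_3, so H_2 = Z.

Hence the Betti numbers are b_0 = 1, b_1 = 0, b_2 = 1.

b_0 = 1, b_1 = 0, b_2 = 1.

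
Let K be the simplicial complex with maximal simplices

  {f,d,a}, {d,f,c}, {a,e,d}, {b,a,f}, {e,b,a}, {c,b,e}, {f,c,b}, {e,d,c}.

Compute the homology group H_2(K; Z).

H_2 ≅ Z.

Order the vertices as a < b < c < d < e < f. Listing each simplex with vertices in this order, K has dimension 2 with simplices:

  0-simplices (6): a, b, c, d, e, f
  1-simplices (12): ab, ad, ae, af, bc, be, bf, cd, ce, cf, de, df
  2-simplices (8): abe, abf, ade, adf, bce, bcf, cde, cdf

Hence C_0 ≅ Z^6, C_1 ≅ Z^12, C_2 ≅ Z^8.

The boundary map ∂_1: C_1 → C_0 maps an edge to its endpoints' difference, ∂[p,q] = q − p.
As a 6×12 matrix over Z this has rank 5, with invariant factors (1,1,1,1,1).

∂_2: C_2 → C_1 acts by ∂[p,q,r] = [q,r] − [p,r] + [p,q]. For instance
  ∂cde = de − ce + cd,
  ∂cdf = df − cf + cd.
The resulting 12×8 matrix has rank 7, and its Smith normal form has invariant factors (1,1,1,1,1,1,1).

Computing H_k = (kernel of ∂_k) / (image of ∂_{k+1}):

  H_2: rank ker ∂_2 − rank ∂_3 = (8 − 7) − 0 = 1, and there is no ∂_3, so H_2 = Z.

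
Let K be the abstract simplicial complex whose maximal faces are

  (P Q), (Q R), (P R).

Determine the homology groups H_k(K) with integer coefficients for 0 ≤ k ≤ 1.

H_0 ≅ Z,  H_1 ≅ Z.

We work with the vertex ordering P < Q < R. The simplices of K, each written with vertices in increasing order, are:

  0-simplices (3): P, Q, R
  1-simplices (3): PQ, PR, QR

giving chain groups C_0 ≅ Z^3, C_1 ≅ Z^3.

∂_1: C_1 → C_0 is given by ∂[p,q] = [q] − [p]. For instance
  ∂PR = R − P.
As a 3×3 matrix over Z this has rank 2, with invariant factors (1,1).

Computing H_k = (kernel of ∂_k) / (image of ∂_{k+1}):

  H_0: rank C_0 − rank ∂_1 = 3 − 2 = 1, and the invariant factors of ∂_1 are all 1, so H_0 = Z.
  H_1: rank ker ∂_1 − rank ∂_2 = (3 − 2) − 0 = 1, and there is no ∂_2, so H_1 = Z.

As a check, the Euler characteristic is 3 − 3 = 0, which agrees with 1 − 1 = 0.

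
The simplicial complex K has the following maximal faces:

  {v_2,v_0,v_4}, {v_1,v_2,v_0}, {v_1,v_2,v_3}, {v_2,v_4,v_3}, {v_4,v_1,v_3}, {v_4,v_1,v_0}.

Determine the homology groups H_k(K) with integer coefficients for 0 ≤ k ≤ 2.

Take the total order v_0 < v_1 < v_2 < v_3 < v_4 on the vertex set. Then K (dimension 2) consists of the simplices:

  0-simplices (5): [v_0], [v_1], [v_2], [v_3], [v_4]
  1-simplices (9): [v_0,v_1], [v_0,v_2], [v_0,v_4], [v_1,v_2], [v_1,v_3], [v_1,v_4], [v_2,v_3], [v_2,v_4], [v_3,v_4]
  2-simplices (6): [v_0,v_1,v_2], [v_0,v_1,v_4], [v_0,v_2,v_4], [v_1,v_2,v_3], [v_1,v_3,v_4], [v_2,v_3,v_4]

giving chain groups C_0 ≅ Z^5, C_1 ≅ Z^9, C_2 ≅ Z^6.

∂_1: C_1 → C_0 is given by ∂[p,q] = [q] − [p]. For instance
  ∂[v_1,v_2] = [v_2] − [v_1].
As a 5×9 matrix over Z this has rank 4, with invariant factors (1,1,1,1).

∂_2: C_2 → C_1 maps a triangle to the signed sum of its edges. For instance
  ∂[v_1,v_2,v_3] = [v_2,v_3] − [v_1,v_3] + [v_1,v_2],
  ∂[v_2,v_3,v_4] = [v_3,v_4] − [v_2,v_4] + [v_2,v_3].
The resulting 9×6 matrix has rank 5, and its Smith normal form has invariant factors (1,1,1,1,1).

From H_k ≅ ker(∂_k) / im(∂_{k+1}) we obtain:

  H_0: rank C_0 − rank ∂_1 = 5 − 4 = 1, and the invariant factors of ∂_1 are all 1, so H_0 = Z.
  H_1: rank ker ∂_1 − rank ∂_2 = (9 − 4) − 5 = 0, and the invariant factors of ∂_2 are all 1, so H_1 = 0.
  H_2: rank ker ∂_2 − rank ∂_3 = (6 − 5) − 0 = 1, and there is no ∂_3, so H_2 = Z.

(K is a triangulation of the 2-sphere S^2.)

H_0 = Z,  H_1 = 0,  H_2 = Z.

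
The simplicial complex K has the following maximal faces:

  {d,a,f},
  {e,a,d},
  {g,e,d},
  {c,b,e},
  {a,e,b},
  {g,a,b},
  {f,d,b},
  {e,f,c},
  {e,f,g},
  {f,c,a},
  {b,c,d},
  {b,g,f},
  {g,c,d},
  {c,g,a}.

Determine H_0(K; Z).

H_0 = Z.

Take the total order a < b < c < d < e < f < g on the vertex set. Then K (dimension 2) consists of the simplices:

  0-simplices (7): a, b, c, d, e, f, g
  1-simplices (21): ab, ac, ad, ae, af, ag, bc, bd, be, bf, bg, cd, ce, cf, cg, de, df, dg, ef, eg, fg
  2-simplices (14): abe, abg, acf, acg, ade, adf, bcd, bce, bdf, bfg, cdg, cef, deg, efg

giving chain groups C_0 ≅ Z^7, C_1 ≅ Z^21, C_2 ≅ Z^14.

The boundary map ∂_1: C_1 → C_0 maps an edge to its endpoints' difference, ∂[p,q] = q − p. For instance
  ∂ce = e − c.
This gives a 7×21 integer matrix of rank 6; reducing to Smith normal form yields diagonal entries (1,1,1,1,1,1).

The boundary map ∂_2: C_2 → C_1 maps a triangle to the signed sum of its edges. For instance
  ∂efg = fg − eg + ef,
  ∂bcd = cd − bd + bc.
The resulting 21×14 matrix has rank 13, and its Smith normal form has invariant factors (1,1,1,1,1,1,1,1,1,1,1,1,1).

From H_k ≅ ker(∂_k) / im(∂_{k+1}) we obtain:

  H_0: rank C_0 − rank ∂_1 = 7 − 6 = 1, and the invariant factors of ∂_1 are all 1, so H_0 = Z.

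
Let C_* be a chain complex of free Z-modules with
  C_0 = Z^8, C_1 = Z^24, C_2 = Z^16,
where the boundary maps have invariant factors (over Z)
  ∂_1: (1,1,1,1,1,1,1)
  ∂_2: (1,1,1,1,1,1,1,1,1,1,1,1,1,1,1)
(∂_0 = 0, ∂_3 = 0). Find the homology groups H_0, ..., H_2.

H_0: b_0 = 8 − 0 − 7 = 1; torsion from ∂_1 factors > 1: none. So H_0 ≅ Z.
H_1: b_1 = 24 − 7 − 15 = 2; torsion from ∂_2 factors > 1: none. So H_1 ≅ Z^2.
H_2: b_2 = 16 − 15 − 0 = 1; torsion from ∂_3 factors > 1: none. So H_2 ≅ Z.

H_0 ≅ Z,  H_1 ≅ Z^2,  H_2 ≅ Z.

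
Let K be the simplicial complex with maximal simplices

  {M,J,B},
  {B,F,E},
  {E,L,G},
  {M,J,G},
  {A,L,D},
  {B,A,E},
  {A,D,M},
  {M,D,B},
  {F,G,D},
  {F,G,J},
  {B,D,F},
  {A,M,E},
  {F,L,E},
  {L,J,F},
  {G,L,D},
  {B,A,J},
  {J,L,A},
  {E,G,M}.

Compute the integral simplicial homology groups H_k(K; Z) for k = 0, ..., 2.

H_0 ≅ Z,  H_1 ≅ Z ⊕ Z/2Z,  H_2 = 0.

Order the vertices as A < B < D < E < F < G < J < L < M. Listing each simplex with vertices in this order, K has dimension 2 with simplices:

  0-simplices (9): A, B, D, E, F, G, J, L, M
  1-simplices (27): AB, AD, AE, AJ, AL, AM, BD, BE, BF, BJ, BM, DF, DG, DL, DM, EF, EG, EL, EM, FG, FJ, FL, GJ, GL, GM, JL, JM
  2-simplices (18): ABE, ABJ, ADL, ADM, AEM, AJL, BDF, BDM, BEF, BJM, DFG, DGL, EFL, EGL, EGM, FGJ, FJL, GJM

so the chain groups are C_0 ≅ Z^9, C_1 ≅ Z^27, C_2 ≅ Z^18.

The boundary map ∂_1: C_1 → C_0 is given by ∂[p,q] = [q] − [p]. For instance
  ∂DG = G − D.
As a 9×27 matrix over Z this has rank 8, with invariant factors (1,1,1,1,1,1,1,1).

The boundary map ∂_2: C_2 → C_1 sends each 2-simplex [p,q,r] to [q,r] − [p,r] + [p,q]. For instance
  ∂BDF = DF − BF + BD,
  ∂BJM = JM − BM + BJ.
As a 27×18 matrix over Z this has rank 18, with invariant factors (1,1,1,1,1,1,1,1,1,1,1,1,1,1,1,1,1,2).

Now H_k = ker ∂_k / im ∂_{k+1}, so:

  H_0: rank C_0 − rank ∂_1 = 9 − 8 = 1, and the invariant factors of ∂_1 are all 1, so H_0 ≅ Z.
  H_1: rank ker ∂_1 − rank ∂_2 = (27 − 8) − 18 = 1, and ∂_2 has invariant factor 2 > 1, so H_1 ≅ Z ⊕ Z/2Z.
  H_2: rank ker ∂_2 − rank ∂_3 = (18 − 18) − 0 = 0, and there is no ∂_3, so H_2 ≅ 0.

As a check, the Euler characteristic is 9 − 27 + 18 = 0, which agrees with 1 − 1 + 0 = 0.
(K is a triangulation of the Klein bottle.)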